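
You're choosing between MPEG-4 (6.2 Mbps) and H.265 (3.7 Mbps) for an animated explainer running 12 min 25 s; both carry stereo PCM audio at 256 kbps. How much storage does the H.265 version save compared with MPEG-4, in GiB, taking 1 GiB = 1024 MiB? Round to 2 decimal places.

0.22 GiB

12 min 25 s = 745 s
Audio: 256 kbps = 0.256 Mbps.
MPEG-4: 6.456 Mbps × 745 s = 4809.7 Mb = 0.560 GiB.
H.265: 3.956 Mbps × 745 s = 2947.2 Mb = 0.343 GiB.
Saving: 0.560 − 0.343 = 0.217 GiB.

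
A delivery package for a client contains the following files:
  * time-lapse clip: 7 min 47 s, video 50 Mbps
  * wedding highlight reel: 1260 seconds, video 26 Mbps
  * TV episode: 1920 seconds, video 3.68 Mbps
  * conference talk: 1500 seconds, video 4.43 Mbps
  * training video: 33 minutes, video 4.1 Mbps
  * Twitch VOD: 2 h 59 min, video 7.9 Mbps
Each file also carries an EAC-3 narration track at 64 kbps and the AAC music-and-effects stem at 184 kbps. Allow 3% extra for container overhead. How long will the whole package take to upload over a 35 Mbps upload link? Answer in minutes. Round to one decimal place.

82.0 minutes

Audio total: 64 + 184 = 248 kbps = 0.248 Mbps.
time-lapse clip: 50.248 Mbps × 467 s × 1.03 = 24169.8 Mb
wedding highlight reel: 26.248 Mbps × 1260 s × 1.03 = 34064.7 Mb
TV episode: 3.928 Mbps × 1920 s × 1.03 = 7768.0 Mb
conference talk: 4.678 Mbps × 1500 s × 1.03 = 7227.5 Mb
training video: 4.348 Mbps × 1980 s × 1.03 = 8867.3 Mb
Twitch VOD: 8.148 Mbps × 10740 s × 1.03 = 90134.8 Mb
Total: 172232.1 Mb = 21529.0 MB.
At 35 Mbps: 172232.1 / 35 = 4921 s ≈ 82 minutes.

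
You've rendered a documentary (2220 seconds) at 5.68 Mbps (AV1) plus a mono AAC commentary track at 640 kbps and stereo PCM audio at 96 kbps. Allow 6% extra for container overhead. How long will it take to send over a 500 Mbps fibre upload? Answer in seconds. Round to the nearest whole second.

Audio total: 640 + 96 = 736 kbps = 0.736 Mbps.
Total bitrate: 6.416 Mbps.
File: 6.416 Mbps × 2220 s = 14243.5 Mb.
With 6% container overhead: ×1.06. → 15098.1 Mb.
At 500 Mbps: 15098.1 / 500 = 30.2 s ≈ 30.2 seconds.

30 seconds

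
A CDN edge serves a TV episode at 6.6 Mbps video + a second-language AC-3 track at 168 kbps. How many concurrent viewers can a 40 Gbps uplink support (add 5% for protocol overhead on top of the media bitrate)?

Audio: 168 kbps = 0.168 Mbps.
Per-viewer media rate: 6.768 Mbps.
On the wire with 5% overhead: 7.106 Mbps.
40 Gbps = 40,000 Mbps; 40,000 / 7.106 = 5628.73 → 5628 viewers.

5628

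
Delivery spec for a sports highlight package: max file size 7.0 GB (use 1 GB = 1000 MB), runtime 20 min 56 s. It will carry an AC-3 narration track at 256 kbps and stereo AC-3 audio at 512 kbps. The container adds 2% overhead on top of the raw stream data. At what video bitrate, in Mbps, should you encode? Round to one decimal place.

Budget: 7.0 GB = 56000.0 Mb.
Stream payload after overhead: 56000.0 / 1.02 = 54902.0 Mb.
20 min 56 s = 1256 s
Total bitrate budget: 54902.0 Mb / 1256 s = 43.712 Mbps.
Audio total: 256 + 512 = 768 kbps = 0.768 Mbps.
Video: 43.712 − 0.768 = 42.944 Mbps.

42.9 Mbps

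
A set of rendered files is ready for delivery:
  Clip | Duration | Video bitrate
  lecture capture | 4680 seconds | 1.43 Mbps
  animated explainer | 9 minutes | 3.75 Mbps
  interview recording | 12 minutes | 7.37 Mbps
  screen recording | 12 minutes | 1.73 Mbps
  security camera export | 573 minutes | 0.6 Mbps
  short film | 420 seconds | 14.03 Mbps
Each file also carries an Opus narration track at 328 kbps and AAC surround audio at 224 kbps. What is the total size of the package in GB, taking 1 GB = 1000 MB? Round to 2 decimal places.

Audio total: 328 + 224 = 552 kbps = 0.552 Mbps.
lecture capture: 1.982 Mbps × 4680 s = 9275.8 Mb
animated explainer: 4.302 Mbps × 540 s = 2323.1 Mb
interview recording: 7.922 Mbps × 720 s = 5703.8 Mb
screen recording: 2.282 Mbps × 720 s = 1643.0 Mb
security camera export: 1.152 Mbps × 34380 s = 39605.8 Mb
short film: 14.582 Mbps × 420 s = 6124.4 Mb
Total: 64675.9 Mb = 8084.5 MB.
= 8.084 GB.

8.08 GB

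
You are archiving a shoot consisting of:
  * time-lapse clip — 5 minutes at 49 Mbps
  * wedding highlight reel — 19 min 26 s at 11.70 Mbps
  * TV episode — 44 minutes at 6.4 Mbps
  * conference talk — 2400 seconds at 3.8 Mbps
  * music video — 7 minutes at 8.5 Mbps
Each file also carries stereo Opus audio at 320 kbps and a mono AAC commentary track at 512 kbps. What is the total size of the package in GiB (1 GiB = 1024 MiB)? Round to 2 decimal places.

7.41 GiB

Audio total: 320 + 512 = 832 kbps = 0.832 Mbps.
time-lapse clip: 49.832 Mbps × 300 s = 14949.6 Mb
wedding highlight reel: 12.532 Mbps × 1166 s = 14612.3 Mb
TV episode: 7.232 Mbps × 2640 s = 19092.5 Mb
conference talk: 4.632 Mbps × 2400 s = 11116.8 Mb
music video: 9.332 Mbps × 420 s = 3919.4 Mb
Total: 63690.6 Mb = 7961.3 MB.
= 7.415 GiB.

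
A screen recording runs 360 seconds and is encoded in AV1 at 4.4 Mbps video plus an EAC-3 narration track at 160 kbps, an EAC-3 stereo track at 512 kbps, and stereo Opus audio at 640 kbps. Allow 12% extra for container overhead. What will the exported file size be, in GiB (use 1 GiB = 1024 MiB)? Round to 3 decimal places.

0.268 GiB

Audio total: 160 + 512 + 640 = 1312 kbps = 1.312 Mbps.
Total bitrate: 4.4 + 1.312 = 5.712 Mbps.
Stream data: 5.712 Mbps × 360 s = 2056.3 Mb.
With 12% container overhead: ×1.12.
2,303 Mb = 287,884,800 bytes ÷ 1,073,741,824 = 0.2681 GiB.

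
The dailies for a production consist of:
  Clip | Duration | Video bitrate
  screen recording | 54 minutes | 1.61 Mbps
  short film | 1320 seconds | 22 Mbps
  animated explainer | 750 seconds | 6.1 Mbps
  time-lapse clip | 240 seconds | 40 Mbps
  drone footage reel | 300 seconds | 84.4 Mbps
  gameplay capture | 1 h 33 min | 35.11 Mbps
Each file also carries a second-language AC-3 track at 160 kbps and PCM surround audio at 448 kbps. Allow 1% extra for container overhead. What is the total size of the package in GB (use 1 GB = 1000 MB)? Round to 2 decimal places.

34.92 GB

Audio total: 160 + 448 = 608 kbps = 0.608 Mbps.
screen recording: 2.218 Mbps × 3240 s × 1.01 = 7258.2 Mb
short film: 22.608 Mbps × 1320 s × 1.01 = 30141.0 Mb
animated explainer: 6.708 Mbps × 750 s × 1.01 = 5081.3 Mb
time-lapse clip: 40.608 Mbps × 240 s × 1.01 = 9843.4 Mb
drone footage reel: 85.008 Mbps × 300 s × 1.01 = 25757.4 Mb
gameplay capture: 35.718 Mbps × 5580 s × 1.01 = 201299.5 Mb
Total: 279380.8 Mb = 34922.6 MB.
= 34.92 GB.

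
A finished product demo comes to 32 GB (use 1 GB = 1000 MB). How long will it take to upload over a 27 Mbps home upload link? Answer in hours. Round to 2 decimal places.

2.63 hours

File: 32 GB = 256000.0 Mb.
At 27 Mbps: 256000.0 / 27 = 9481.5 s ≈ 2.63 hours.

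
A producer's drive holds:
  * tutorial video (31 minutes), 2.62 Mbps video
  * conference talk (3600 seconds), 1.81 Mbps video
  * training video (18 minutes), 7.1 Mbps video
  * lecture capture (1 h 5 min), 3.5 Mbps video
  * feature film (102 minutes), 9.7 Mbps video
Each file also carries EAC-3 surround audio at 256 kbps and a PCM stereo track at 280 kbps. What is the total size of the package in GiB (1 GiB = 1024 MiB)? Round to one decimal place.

11.8 GiB

Audio total: 256 + 280 = 536 kbps = 0.536 Mbps.
tutorial video: 3.156 Mbps × 1860 s = 5870.2 Mb
conference talk: 2.346 Mbps × 3600 s = 8445.6 Mb
training video: 7.636 Mbps × 1080 s = 8246.9 Mb
lecture capture: 4.036 Mbps × 3900 s = 15740.4 Mb
feature film: 10.236 Mbps × 6120 s = 62644.3 Mb
Total: 100947.4 Mb = 12618.4 MB.
= 11.75 GiB.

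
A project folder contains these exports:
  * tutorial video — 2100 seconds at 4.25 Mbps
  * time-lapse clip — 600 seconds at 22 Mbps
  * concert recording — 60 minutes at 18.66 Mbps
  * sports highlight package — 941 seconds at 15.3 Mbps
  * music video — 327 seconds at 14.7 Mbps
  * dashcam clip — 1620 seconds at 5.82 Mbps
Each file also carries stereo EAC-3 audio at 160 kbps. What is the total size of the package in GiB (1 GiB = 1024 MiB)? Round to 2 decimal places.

Audio: 160 kbps = 0.160 Mbps.
tutorial video: 4.410 Mbps × 2100 s = 9261.0 Mb
time-lapse clip: 22.160 Mbps × 600 s = 13296.0 Mb
concert recording: 18.820 Mbps × 3600 s = 67752.0 Mb
sports highlight package: 15.460 Mbps × 941 s = 14547.9 Mb
music video: 14.860 Mbps × 327 s = 4859.2 Mb
dashcam clip: 5.980 Mbps × 1620 s = 9687.6 Mb
Total: 119403.7 Mb = 14925.5 MB.
= 13.90 GiB.

13.90 GiB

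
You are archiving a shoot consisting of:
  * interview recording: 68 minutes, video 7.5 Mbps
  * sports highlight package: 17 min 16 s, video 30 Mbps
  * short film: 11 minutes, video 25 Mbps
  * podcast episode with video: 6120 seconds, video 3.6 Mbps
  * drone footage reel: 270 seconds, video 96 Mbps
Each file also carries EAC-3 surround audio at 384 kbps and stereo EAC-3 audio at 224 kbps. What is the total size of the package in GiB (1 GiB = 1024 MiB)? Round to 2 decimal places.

Audio total: 384 + 224 = 608 kbps = 0.608 Mbps.
interview recording: 8.108 Mbps × 4080 s = 33080.6 Mb
sports highlight package: 30.608 Mbps × 1036 s = 31709.9 Mb
short film: 25.608 Mbps × 660 s = 16901.3 Mb
podcast episode with video: 4.208 Mbps × 6120 s = 25753.0 Mb
drone footage reel: 96.608 Mbps × 270 s = 26084.2 Mb
Total: 133528.9 Mb = 16691.1 MB.
= 15.54 GiB.

15.54 GiB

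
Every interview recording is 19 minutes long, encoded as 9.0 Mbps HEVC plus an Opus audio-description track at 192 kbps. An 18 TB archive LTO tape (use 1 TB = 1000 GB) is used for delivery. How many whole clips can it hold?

13741

19 min = 1140 s
Audio: 192 kbps = 0.192 Mbps.
Total bitrate: 9.192 Mbps.
Per item: 9.192 Mbps × 1140 s = 10,479 Mb = 1,310 MB.
Capacity: 18 TB = 144,000,000 Mb; 13741.93 items → 13741 complete.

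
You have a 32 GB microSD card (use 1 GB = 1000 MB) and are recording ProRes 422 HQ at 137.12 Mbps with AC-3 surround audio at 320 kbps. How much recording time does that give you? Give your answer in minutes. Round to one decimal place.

31.0 minutes

Audio: 320 kbps = 0.320 Mbps.
Total bitrate: 137.12 + 0.320 = 137.440 Mbps.
Capacity: 32 GB = 256,000 Mb.
Recording time: 256,000 / 137.440 = 1,863 s ≈ 31.0 minutes.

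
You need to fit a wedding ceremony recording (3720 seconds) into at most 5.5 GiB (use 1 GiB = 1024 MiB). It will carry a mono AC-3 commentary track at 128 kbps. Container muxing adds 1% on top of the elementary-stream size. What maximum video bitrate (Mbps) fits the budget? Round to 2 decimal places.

Budget: 5.5 GiB = 47244.6 Mb.
Stream payload after overhead: 47244.6 / 1.01 = 46776.9 Mb.
Total bitrate budget: 46776.9 Mb / 3720 s = 12.574 Mbps.
Audio: 128 kbps = 0.128 Mbps.
Video: 12.574 − 0.128 = 12.446 Mbps.

12.45 Mbps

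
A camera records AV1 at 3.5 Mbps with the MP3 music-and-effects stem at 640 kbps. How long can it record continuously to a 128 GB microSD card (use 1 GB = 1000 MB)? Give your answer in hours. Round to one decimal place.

Audio: 640 kbps = 0.640 Mbps.
Total bitrate: 3.5 + 0.640 = 4.140 Mbps.
Capacity: 128 GB = 1,024,000 Mb.
Recording time: 1,024,000 / 4.140 = 247,343 s ≈ 68.7 hours.

68.7 hours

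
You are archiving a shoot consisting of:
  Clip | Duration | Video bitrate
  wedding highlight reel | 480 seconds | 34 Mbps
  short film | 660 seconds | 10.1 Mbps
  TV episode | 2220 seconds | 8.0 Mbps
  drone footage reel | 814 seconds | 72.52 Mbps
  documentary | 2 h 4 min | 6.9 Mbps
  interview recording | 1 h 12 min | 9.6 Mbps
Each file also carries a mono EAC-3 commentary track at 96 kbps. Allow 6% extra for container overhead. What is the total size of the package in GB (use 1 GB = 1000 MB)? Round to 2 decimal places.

25.72 GB

Audio: 96 kbps = 0.096 Mbps.
wedding highlight reel: 34.096 Mbps × 480 s × 1.06 = 17348.0 Mb
short film: 10.196 Mbps × 660 s × 1.06 = 7133.1 Mb
TV episode: 8.096 Mbps × 2220 s × 1.06 = 19051.5 Mb
drone footage reel: 72.616 Mbps × 814 s × 1.06 = 62656.0 Mb
documentary: 6.996 Mbps × 7440 s × 1.06 = 55173.3 Mb
interview recording: 9.696 Mbps × 4320 s × 1.06 = 44399.9 Mb
Total: 205761.8 Mb = 25720.2 MB.
= 25.72 GB.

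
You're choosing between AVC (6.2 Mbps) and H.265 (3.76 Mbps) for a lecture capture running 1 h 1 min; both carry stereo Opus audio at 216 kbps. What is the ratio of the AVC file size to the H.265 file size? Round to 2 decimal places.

1.61

1 h 1 min = 61 min = 3660 s
Audio: 216 kbps = 0.216 Mbps.
AVC: 6.416 Mbps × 3660 s = 23482.6 Mb = 2.734 GiB.
H.265: 3.976 Mbps × 3660 s = 14552.2 Mb = 1.694 GiB.
Ratio: 2.734 / 1.694 = 1.614.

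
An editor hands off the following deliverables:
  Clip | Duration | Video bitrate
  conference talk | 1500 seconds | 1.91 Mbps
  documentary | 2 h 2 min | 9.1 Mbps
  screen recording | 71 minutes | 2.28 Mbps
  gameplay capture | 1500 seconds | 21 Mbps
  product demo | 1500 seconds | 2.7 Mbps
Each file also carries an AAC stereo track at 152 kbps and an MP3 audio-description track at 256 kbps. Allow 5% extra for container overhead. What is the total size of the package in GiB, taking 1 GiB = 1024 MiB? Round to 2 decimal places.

14.83 GiB

Audio total: 152 + 256 = 408 kbps = 0.408 Mbps.
conference talk: 2.318 Mbps × 1500 s × 1.05 = 3650.8 Mb
documentary: 9.508 Mbps × 7320 s × 1.05 = 73078.5 Mb
screen recording: 2.688 Mbps × 4260 s × 1.05 = 12023.4 Mb
gameplay capture: 21.408 Mbps × 1500 s × 1.05 = 33717.6 Mb
product demo: 3.108 Mbps × 1500 s × 1.05 = 4895.1 Mb
Total: 127365.5 Mb = 15920.7 MB.
= 14.83 GiB.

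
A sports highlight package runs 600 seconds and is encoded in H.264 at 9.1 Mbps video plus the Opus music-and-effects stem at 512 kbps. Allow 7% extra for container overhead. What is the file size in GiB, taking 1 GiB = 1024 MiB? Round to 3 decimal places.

0.718 GiB

Audio: 512 kbps = 0.512 Mbps.
Total bitrate: 9.1 + 0.512 = 9.612 Mbps.
Stream data: 9.612 Mbps × 600 s = 5767.2 Mb.
With 7% container overhead: ×1.07.
6,171 Mb = 771,363,000 bytes ÷ 1,073,741,824 = 0.7184 GiB.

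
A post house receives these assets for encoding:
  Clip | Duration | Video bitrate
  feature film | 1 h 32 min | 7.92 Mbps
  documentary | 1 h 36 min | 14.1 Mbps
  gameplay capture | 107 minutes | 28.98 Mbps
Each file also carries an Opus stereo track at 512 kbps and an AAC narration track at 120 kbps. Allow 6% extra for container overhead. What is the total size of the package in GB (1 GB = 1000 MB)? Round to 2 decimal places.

Audio total: 512 + 120 = 632 kbps = 0.632 Mbps.
feature film: 8.552 Mbps × 5520 s × 1.06 = 50039.5 Mb
documentary: 14.732 Mbps × 5760 s × 1.06 = 89947.7 Mb
gameplay capture: 29.612 Mbps × 6420 s × 1.06 = 201515.6 Mb
Total: 341502.7 Mb = 42687.8 MB.
= 42.69 GB.

42.69 GB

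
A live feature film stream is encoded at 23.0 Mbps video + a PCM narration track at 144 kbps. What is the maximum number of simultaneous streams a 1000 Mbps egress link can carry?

Audio: 144 kbps = 0.144 Mbps.
Per-viewer media rate: 23.144 Mbps.
1000 Mbps = 1,000 Mbps; 1,000 / 23.144 = 43.21 → 43 viewers.

43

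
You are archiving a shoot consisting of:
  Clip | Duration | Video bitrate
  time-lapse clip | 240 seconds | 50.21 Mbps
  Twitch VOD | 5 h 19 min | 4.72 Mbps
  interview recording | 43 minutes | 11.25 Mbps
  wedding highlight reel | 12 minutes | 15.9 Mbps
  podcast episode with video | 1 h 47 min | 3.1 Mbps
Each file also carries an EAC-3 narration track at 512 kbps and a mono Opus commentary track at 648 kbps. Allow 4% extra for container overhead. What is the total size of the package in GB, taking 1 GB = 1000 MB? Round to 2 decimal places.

Audio total: 512 + 648 = 1160 kbps = 1.160 Mbps.
time-lapse clip: 51.370 Mbps × 240 s × 1.04 = 12822.0 Mb
Twitch VOD: 5.880 Mbps × 19140 s × 1.04 = 117044.9 Mb
interview recording: 12.410 Mbps × 2580 s × 1.04 = 33298.5 Mb
wedding highlight reel: 17.060 Mbps × 720 s × 1.04 = 12774.5 Mb
podcast episode with video: 4.260 Mbps × 6420 s × 1.04 = 28443.2 Mb
Total: 204383.1 Mb = 25547.9 MB.
= 25.55 GB.

25.55 GB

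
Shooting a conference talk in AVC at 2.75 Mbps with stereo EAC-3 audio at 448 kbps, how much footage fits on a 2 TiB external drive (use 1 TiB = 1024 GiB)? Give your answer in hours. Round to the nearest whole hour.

1528 hours

Audio: 448 kbps = 0.448 Mbps.
Total bitrate: 2.75 + 0.448 = 3.198 Mbps.
Capacity: 2 TiB = 17,592,186 Mb.
Recording time: 17,592,186 / 3.198 = 5,500,996 s ≈ 1,528 hours.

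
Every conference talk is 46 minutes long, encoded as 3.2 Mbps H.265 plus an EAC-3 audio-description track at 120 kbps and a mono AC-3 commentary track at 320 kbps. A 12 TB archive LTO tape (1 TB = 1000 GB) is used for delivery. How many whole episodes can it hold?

46 min = 2760 s
Audio total: 120 + 320 = 440 kbps = 0.440 Mbps.
Total bitrate: 3.640 Mbps.
Per item: 3.640 Mbps × 2760 s = 10,046 Mb = 1,256 MB.
Capacity: 12 TB = 96,000,000 Mb; 9555.66 items → 9555 complete.

9555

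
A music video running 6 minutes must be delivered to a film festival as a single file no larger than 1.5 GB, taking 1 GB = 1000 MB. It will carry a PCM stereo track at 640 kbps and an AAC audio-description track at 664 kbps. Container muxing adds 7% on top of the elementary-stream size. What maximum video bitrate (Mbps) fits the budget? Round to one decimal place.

Budget: 1.5 GB = 12000.0 Mb.
Stream payload after overhead: 12000.0 / 1.07 = 11215.0 Mb.
6 min = 360 s
Total bitrate budget: 11215.0 Mb / 360 s = 31.153 Mbps.
Audio total: 640 + 664 = 1304 kbps = 1.304 Mbps.
Video: 31.153 − 1.304 = 29.849 Mbps.

29.8 Mbps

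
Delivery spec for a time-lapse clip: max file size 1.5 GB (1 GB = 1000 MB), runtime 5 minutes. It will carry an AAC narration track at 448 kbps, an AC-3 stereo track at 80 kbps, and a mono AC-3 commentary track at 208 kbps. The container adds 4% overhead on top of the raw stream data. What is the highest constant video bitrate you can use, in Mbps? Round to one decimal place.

Budget: 1.5 GB = 12000.0 Mb.
Stream payload after overhead: 12000.0 / 1.04 = 11538.5 Mb.
5 min = 300 s
Total bitrate budget: 11538.5 Mb / 300 s = 38.462 Mbps.
Audio total: 448 + 80 + 208 = 736 kbps = 0.736 Mbps.
Video: 38.462 − 0.736 = 37.726 Mbps.

37.7 Mbps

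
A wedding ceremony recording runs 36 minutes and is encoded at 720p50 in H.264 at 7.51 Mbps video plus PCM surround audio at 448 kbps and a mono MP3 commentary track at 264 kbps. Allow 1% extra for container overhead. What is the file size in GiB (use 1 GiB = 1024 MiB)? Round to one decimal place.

2.1 GiB

36 min = 2160 s
Audio total: 448 + 264 = 712 kbps = 0.712 Mbps.
Total bitrate: 7.51 + 0.712 = 8.222 Mbps.
Stream data: 8.222 Mbps × 2160 s = 17759.5 Mb.
With 1% container overhead: ×1.01.
17,937 Mb = 2,242,139,400 bytes ÷ 1,073,741,824 = 2.088 GiB.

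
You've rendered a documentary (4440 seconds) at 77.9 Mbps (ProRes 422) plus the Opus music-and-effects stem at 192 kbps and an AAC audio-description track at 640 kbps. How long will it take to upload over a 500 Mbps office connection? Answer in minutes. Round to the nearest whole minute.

Audio total: 192 + 640 = 832 kbps = 0.832 Mbps.
Total bitrate: 78.732 Mbps.
File: 78.732 Mbps × 4440 s = 349570.1 Mb.
At 500 Mbps: 349570.1 / 500 = 699.1 s ≈ 11.7 minutes.

12 minutes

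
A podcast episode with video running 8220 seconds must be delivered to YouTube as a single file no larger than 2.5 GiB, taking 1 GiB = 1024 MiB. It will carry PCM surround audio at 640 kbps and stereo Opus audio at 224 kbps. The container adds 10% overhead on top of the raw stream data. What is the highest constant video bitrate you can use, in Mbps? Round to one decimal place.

Budget: 2.5 GiB = 21474.8 Mb.
Stream payload after overhead: 21474.8 / 1.10 = 19522.6 Mb.
Total bitrate budget: 19522.6 Mb / 8220 s = 2.375 Mbps.
Audio total: 640 + 224 = 864 kbps = 0.864 Mbps.
Video: 2.375 − 0.864 = 1.511 Mbps.

1.5 Mbps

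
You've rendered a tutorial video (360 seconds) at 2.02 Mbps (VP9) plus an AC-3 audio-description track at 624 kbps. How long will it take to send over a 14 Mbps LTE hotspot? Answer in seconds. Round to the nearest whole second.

Audio: 624 kbps = 0.624 Mbps.
Total bitrate: 2.644 Mbps.
File: 2.644 Mbps × 360 s = 951.8 Mb.
At 14 Mbps: 951.8 / 14 = 68.0 s ≈ 68 seconds.

68 seconds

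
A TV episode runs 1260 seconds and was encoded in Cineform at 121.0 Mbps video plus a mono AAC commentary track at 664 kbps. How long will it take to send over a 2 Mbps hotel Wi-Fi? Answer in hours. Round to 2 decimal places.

21.29 hours

Audio: 664 kbps = 0.664 Mbps.
Total bitrate: 121.664 Mbps.
File: 121.664 Mbps × 1260 s = 153296.6 Mb.
At 2 Mbps: 153296.6 / 2 = 76648.3 s ≈ 21.3 hours.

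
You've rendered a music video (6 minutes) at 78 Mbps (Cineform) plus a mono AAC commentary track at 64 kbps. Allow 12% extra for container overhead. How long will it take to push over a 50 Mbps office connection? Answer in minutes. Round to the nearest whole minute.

6 min = 360 s
Audio: 64 kbps = 0.064 Mbps.
Total bitrate: 78.064 Mbps.
File: 78.064 Mbps × 360 s = 28103.0 Mb.
With 12% container overhead: ×1.12. → 31475.4 Mb.
At 50 Mbps: 31475.4 / 50 = 629.5 s ≈ 10.5 minutes.

10 minutes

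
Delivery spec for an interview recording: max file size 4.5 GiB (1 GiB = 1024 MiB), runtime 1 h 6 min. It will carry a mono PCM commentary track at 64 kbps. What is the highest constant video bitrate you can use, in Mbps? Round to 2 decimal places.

9.70 Mbps

Budget: 4.5 GiB = 38654.7 Mb.
1 h 6 min = 66 min = 3960 s
Total bitrate budget: 38654.7 Mb / 3960 s = 9.761 Mbps.
Audio: 64 kbps = 0.064 Mbps.
Video: 9.761 − 0.064 = 9.697 Mbps.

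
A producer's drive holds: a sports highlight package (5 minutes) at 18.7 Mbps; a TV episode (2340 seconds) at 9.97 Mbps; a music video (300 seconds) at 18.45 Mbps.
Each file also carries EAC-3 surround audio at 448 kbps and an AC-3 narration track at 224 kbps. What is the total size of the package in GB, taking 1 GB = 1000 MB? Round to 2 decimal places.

4.56 GB

Audio total: 448 + 224 = 672 kbps = 0.672 Mbps.
sports highlight package: 19.372 Mbps × 300 s = 5811.6 Mb
TV episode: 10.642 Mbps × 2340 s = 24902.3 Mb
music video: 19.122 Mbps × 300 s = 5736.6 Mb
Total: 36450.5 Mb = 4556.3 MB.
= 4.556 GB.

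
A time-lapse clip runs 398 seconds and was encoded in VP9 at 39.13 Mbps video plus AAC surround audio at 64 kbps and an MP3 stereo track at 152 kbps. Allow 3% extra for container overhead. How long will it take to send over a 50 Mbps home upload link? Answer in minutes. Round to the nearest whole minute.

Audio total: 64 + 152 = 216 kbps = 0.216 Mbps.
Total bitrate: 39.346 Mbps.
File: 39.346 Mbps × 398 s = 15659.7 Mb.
With 3% container overhead: ×1.03. → 16129.5 Mb.
At 50 Mbps: 16129.5 / 50 = 322.6 s ≈ 5.38 minutes.

5 minutes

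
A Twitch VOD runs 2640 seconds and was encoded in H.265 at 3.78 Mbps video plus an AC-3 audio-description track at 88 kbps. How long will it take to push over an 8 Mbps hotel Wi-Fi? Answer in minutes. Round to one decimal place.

21.3 minutes

Audio: 88 kbps = 0.088 Mbps.
Total bitrate: 3.868 Mbps.
File: 3.868 Mbps × 2640 s = 10211.5 Mb.
At 8 Mbps: 10211.5 / 8 = 1276.4 s ≈ 21.3 minutes.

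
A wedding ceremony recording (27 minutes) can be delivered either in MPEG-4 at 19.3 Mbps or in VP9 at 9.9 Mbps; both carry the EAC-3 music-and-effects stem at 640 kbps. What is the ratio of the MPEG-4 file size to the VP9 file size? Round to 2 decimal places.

1.89

27 min = 1620 s
Audio: 640 kbps = 0.640 Mbps.
MPEG-4: 19.940 Mbps × 1620 s = 32302.8 Mb = 4.038 GB.
VP9: 10.540 Mbps × 1620 s = 17074.8 Mb = 2.134 GB.
Ratio: 4.038 / 2.134 = 1.892.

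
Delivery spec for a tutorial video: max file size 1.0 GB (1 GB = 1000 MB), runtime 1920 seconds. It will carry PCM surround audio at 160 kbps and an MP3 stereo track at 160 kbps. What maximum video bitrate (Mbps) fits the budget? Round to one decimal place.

3.8 Mbps

Budget: 1.0 GB = 8000.0 Mb.
Total bitrate budget: 8000.0 Mb / 1920 s = 4.167 Mbps.
Audio total: 160 + 160 = 320 kbps = 0.320 Mbps.
Video: 4.167 − 0.320 = 3.847 Mbps.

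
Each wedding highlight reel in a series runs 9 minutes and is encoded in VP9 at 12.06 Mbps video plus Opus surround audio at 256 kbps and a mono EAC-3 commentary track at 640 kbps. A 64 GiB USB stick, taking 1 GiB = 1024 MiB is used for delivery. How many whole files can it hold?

9 min = 540 s
Audio total: 256 + 640 = 896 kbps = 0.896 Mbps.
Total bitrate: 12.956 Mbps.
Per item: 12.956 Mbps × 540 s = 6,996 Mb = 874.5 MB.
Capacity: 64 GiB = 549,756 Mb; 78.58 items → 78 complete.

78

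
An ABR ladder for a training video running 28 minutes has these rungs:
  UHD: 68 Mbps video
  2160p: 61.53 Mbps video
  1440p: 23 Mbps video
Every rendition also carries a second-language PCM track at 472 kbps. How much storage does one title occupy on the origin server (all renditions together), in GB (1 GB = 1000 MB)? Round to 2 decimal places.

28 min = 1680 s
Audio: 472 kbps = 0.472 Mbps.
Sum of rendition bitrates: (68+0.472) + (61.53+0.472) + (23+0.472) = 153.946 Mbps.
× 1680 s = 258,629 Mb = 32,329 MB = 32.33 GB.

32.33 GB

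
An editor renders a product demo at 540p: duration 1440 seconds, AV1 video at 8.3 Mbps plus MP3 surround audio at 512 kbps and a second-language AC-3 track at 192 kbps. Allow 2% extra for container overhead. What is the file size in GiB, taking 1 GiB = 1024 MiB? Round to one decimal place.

Audio total: 512 + 192 = 704 kbps = 0.704 Mbps.
Total bitrate: 8.3 + 0.704 = 9.004 Mbps.
Stream data: 9.004 Mbps × 1440 s = 12965.8 Mb.
With 2% container overhead: ×1.02.
13,225 Mb = 1,653,134,400 bytes ÷ 1,073,741,824 = 1.540 GiB.

1.5 GiB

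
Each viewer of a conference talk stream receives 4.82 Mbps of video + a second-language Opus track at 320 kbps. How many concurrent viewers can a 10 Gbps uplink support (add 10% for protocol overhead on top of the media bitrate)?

1768

Audio: 320 kbps = 0.320 Mbps.
Per-viewer media rate: 5.140 Mbps.
On the wire with 10% overhead: 5.654 Mbps.
10 Gbps = 10,000 Mbps; 10,000 / 5.654 = 1768.66 → 1768 viewers.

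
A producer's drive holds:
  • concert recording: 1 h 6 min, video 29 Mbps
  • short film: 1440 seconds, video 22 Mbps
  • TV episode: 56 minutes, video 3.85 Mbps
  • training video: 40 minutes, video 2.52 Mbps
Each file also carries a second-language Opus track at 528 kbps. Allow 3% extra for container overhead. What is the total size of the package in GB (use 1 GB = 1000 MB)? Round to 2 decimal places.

Audio: 528 kbps = 0.528 Mbps.
concert recording: 29.528 Mbps × 3960 s × 1.03 = 120438.8 Mb
short film: 22.528 Mbps × 1440 s × 1.03 = 33413.5 Mb
TV episode: 4.378 Mbps × 3360 s × 1.03 = 15151.4 Mb
training video: 3.048 Mbps × 2400 s × 1.03 = 7534.7 Mb
Total: 176538.4 Mb = 22067.3 MB.
= 22.07 GB.

22.07 GB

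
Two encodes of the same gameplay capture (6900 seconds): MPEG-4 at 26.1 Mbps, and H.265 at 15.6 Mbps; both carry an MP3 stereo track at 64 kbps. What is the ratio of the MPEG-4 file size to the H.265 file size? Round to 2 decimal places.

1.67

Audio: 64 kbps = 0.064 Mbps.
MPEG-4: 26.164 Mbps × 6900 s = 180531.6 Mb = 22.566 GB.
H.265: 15.664 Mbps × 6900 s = 108081.6 Mb = 13.510 GB.
Ratio: 22.566 / 13.510 = 1.670.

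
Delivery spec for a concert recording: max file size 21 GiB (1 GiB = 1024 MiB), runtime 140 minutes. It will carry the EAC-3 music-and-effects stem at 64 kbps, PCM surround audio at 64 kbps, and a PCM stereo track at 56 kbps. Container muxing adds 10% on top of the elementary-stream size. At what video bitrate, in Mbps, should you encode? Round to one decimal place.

19.3 Mbps

Budget: 21 GiB = 180388.6 Mb.
Stream payload after overhead: 180388.6 / 1.10 = 163989.7 Mb.
140 min = 8400 s
Total bitrate budget: 163989.7 Mb / 8400 s = 19.523 Mbps.
Audio total: 64 + 64 + 56 = 184 kbps = 0.184 Mbps.
Video: 19.523 − 0.184 = 19.339 Mbps.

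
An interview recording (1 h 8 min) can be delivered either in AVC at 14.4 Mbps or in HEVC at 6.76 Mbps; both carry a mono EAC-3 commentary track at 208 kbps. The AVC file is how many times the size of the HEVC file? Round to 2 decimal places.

1 h 8 min = 68 min = 4080 s
Audio: 208 kbps = 0.208 Mbps.
AVC: 14.608 Mbps × 4080 s = 59600.6 Mb = 7.450 GB.
HEVC: 6.968 Mbps × 4080 s = 28429.4 Mb = 3.554 GB.
Ratio: 7.450 / 3.554 = 2.096.

2.10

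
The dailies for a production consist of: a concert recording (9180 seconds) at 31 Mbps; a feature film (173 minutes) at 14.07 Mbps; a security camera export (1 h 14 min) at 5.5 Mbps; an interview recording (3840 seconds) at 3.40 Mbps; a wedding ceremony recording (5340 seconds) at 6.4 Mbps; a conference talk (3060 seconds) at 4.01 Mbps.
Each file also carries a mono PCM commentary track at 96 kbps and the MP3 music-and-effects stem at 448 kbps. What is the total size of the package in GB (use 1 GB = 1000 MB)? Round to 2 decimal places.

66.78 GB

Audio total: 96 + 448 = 544 kbps = 0.544 Mbps.
concert recording: 31.544 Mbps × 9180 s = 289573.9 Mb
feature film: 14.614 Mbps × 10380 s = 151693.3 Mb
security camera export: 6.044 Mbps × 4440 s = 26835.4 Mb
interview recording: 3.944 Mbps × 3840 s = 15145.0 Mb
wedding ceremony recording: 6.944 Mbps × 5340 s = 37081.0 Mb
conference talk: 4.554 Mbps × 3060 s = 13935.2 Mb
Total: 534263.8 Mb = 66783.0 MB.
= 66.78 GB.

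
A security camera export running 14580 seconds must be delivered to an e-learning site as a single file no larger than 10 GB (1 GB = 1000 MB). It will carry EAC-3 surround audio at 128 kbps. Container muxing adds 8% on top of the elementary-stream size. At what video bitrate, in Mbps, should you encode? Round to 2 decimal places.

4.95 Mbps

Budget: 10 GB = 80000.0 Mb.
Stream payload after overhead: 80000.0 / 1.08 = 74074.1 Mb.
Total bitrate budget: 74074.1 Mb / 14580 s = 5.081 Mbps.
Audio: 128 kbps = 0.128 Mbps.
Video: 5.081 − 0.128 = 4.953 Mbps.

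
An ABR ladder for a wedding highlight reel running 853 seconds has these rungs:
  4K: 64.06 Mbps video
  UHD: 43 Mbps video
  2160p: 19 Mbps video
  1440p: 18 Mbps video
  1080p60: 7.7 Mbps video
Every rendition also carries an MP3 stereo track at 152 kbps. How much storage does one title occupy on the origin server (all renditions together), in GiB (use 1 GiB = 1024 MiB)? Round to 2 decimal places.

Audio: 152 kbps = 0.152 Mbps.
Sum of rendition bitrates: (64.06+0.152) + (43+0.152) + (19+0.152) + (18+0.152) + (7.7+0.152) = 152.520 Mbps.
× 853 s = 130,100 Mb = 16,262 MB = 15.15 GiB.

15.15 GiB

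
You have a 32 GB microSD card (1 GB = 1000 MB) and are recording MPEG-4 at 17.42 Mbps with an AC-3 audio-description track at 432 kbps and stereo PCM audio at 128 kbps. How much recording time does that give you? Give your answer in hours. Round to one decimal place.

4.0 hours

Audio total: 432 + 128 = 560 kbps = 0.560 Mbps.
Total bitrate: 17.42 + 0.560 = 17.980 Mbps.
Capacity: 32 GB = 256,000 Mb.
Recording time: 256,000 / 17.980 = 14,238 s ≈ 3.96 hours.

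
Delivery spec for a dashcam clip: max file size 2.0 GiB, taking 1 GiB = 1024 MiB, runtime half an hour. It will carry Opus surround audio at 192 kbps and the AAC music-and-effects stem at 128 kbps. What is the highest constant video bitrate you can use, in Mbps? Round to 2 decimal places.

Budget: 2.0 GiB = 17179.9 Mb.
30 min = 1800 s
Total bitrate budget: 17179.9 Mb / 1800 s = 9.544 Mbps.
Audio total: 192 + 128 = 320 kbps = 0.320 Mbps.
Video: 9.544 − 0.320 = 9.224 Mbps.

9.22 Mbps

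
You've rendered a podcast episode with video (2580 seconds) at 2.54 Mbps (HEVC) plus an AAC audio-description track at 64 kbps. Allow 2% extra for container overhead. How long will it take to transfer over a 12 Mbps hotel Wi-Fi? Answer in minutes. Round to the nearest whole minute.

10 minutes

Audio: 64 kbps = 0.064 Mbps.
Total bitrate: 2.604 Mbps.
File: 2.604 Mbps × 2580 s = 6718.3 Mb.
With 2% container overhead: ×1.02. → 6852.7 Mb.
At 12 Mbps: 6852.7 / 12 = 571.1 s ≈ 9.52 minutes.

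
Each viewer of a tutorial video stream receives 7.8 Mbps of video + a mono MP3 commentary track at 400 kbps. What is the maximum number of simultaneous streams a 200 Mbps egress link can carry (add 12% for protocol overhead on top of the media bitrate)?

Audio: 400 kbps = 0.400 Mbps.
Per-viewer media rate: 8.200 Mbps.
On the wire with 12% overhead: 9.184 Mbps.
200 Mbps = 200.0 Mbps; 200.0 / 9.184 = 21.78 → 21 viewers.

21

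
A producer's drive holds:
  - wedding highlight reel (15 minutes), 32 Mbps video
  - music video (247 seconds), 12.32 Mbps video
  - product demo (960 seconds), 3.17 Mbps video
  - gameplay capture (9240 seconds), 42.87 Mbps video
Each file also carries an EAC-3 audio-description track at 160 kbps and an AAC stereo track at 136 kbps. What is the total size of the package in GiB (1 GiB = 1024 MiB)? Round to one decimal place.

50.6 GiB

Audio total: 160 + 136 = 296 kbps = 0.296 Mbps.
wedding highlight reel: 32.296 Mbps × 900 s = 29066.4 Mb
music video: 12.616 Mbps × 247 s = 3116.2 Mb
product demo: 3.466 Mbps × 960 s = 3327.4 Mb
gameplay capture: 43.166 Mbps × 9240 s = 398853.8 Mb
Total: 434363.8 Mb = 54295.5 MB.
= 50.57 GiB.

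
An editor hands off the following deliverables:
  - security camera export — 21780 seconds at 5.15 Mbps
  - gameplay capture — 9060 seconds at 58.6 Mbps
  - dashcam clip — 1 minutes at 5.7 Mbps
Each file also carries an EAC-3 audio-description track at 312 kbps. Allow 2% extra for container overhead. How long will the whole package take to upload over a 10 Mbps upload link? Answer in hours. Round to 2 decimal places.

Audio: 312 kbps = 0.312 Mbps.
security camera export: 5.462 Mbps × 21780 s × 1.02 = 121341.6 Mb
gameplay capture: 58.912 Mbps × 9060 s × 1.02 = 544417.6 Mb
dashcam clip: 6.012 Mbps × 60 s × 1.02 = 367.9 Mb
Total: 666127.1 Mb = 83265.9 MB.
At 10 Mbps: 666127.1 / 10 = 66613 s ≈ 18.5 hours.

18.50 hours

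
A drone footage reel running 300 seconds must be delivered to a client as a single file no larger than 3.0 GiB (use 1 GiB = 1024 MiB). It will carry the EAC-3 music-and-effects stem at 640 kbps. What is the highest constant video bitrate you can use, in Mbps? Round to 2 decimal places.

Budget: 3.0 GiB = 25769.8 Mb.
Total bitrate budget: 25769.8 Mb / 300 s = 85.899 Mbps.
Audio: 640 kbps = 0.640 Mbps.
Video: 85.899 − 0.640 = 85.259 Mbps.

85.26 Mbps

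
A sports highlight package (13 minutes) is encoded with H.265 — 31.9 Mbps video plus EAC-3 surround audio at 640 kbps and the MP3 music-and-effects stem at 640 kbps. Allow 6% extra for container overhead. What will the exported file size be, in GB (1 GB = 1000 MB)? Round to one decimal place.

13 min = 780 s
Audio total: 640 + 640 = 1280 kbps = 1.280 Mbps.
Total bitrate: 31.9 + 1.280 = 33.180 Mbps.
Stream data: 33.180 Mbps × 780 s = 25880.4 Mb.
With 6% container overhead: ×1.06.
27,433 Mb ÷ 8 = 3,429 MB → 3.429 GB.

3.4 GB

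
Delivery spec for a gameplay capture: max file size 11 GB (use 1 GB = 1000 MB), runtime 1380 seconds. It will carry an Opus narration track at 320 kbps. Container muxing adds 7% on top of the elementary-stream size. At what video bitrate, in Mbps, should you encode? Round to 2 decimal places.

Budget: 11 GB = 88000.0 Mb.
Stream payload after overhead: 88000.0 / 1.07 = 82243.0 Mb.
Total bitrate budget: 82243.0 Mb / 1380 s = 59.596 Mbps.
Audio: 320 kbps = 0.320 Mbps.
Video: 59.596 − 0.320 = 59.276 Mbps.

59.28 Mbps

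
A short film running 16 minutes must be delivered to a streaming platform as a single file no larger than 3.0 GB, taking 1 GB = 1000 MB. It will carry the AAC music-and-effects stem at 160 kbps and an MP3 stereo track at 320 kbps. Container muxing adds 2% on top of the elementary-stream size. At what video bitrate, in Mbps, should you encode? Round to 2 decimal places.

24.03 Mbps

Budget: 3.0 GB = 24000.0 Mb.
Stream payload after overhead: 24000.0 / 1.02 = 23529.4 Mb.
16 min = 960 s
Total bitrate budget: 23529.4 Mb / 960 s = 24.510 Mbps.
Audio total: 160 + 320 = 480 kbps = 0.480 Mbps.
Video: 24.510 − 0.480 = 24.030 Mbps.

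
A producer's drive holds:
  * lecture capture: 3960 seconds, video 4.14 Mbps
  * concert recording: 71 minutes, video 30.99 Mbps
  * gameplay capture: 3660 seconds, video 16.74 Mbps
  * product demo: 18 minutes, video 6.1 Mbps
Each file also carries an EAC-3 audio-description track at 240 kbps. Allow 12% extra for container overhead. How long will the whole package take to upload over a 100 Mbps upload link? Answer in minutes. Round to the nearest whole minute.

Audio: 240 kbps = 0.240 Mbps.
lecture capture: 4.380 Mbps × 3960 s × 1.12 = 19426.2 Mb
concert recording: 31.230 Mbps × 4260 s × 1.12 = 149004.6 Mb
gameplay capture: 16.980 Mbps × 3660 s × 1.12 = 69604.4 Mb
product demo: 6.340 Mbps × 1080 s × 1.12 = 7668.9 Mb
Total: 245704.0 Mb = 30713.0 MB.
At 100 Mbps: 245704.0 / 100 = 2457 s ≈ 41 minutes.

41 minutes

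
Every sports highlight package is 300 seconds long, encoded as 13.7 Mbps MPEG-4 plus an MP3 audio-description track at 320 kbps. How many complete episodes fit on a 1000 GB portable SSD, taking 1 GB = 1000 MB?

1902

Audio: 320 kbps = 0.320 Mbps.
Total bitrate: 14.020 Mbps.
Per item: 14.020 Mbps × 300 s = 4,206 Mb = 525.8 MB.
Capacity: 1000 GB = 8,000,000 Mb; 1902.04 items → 1902 complete.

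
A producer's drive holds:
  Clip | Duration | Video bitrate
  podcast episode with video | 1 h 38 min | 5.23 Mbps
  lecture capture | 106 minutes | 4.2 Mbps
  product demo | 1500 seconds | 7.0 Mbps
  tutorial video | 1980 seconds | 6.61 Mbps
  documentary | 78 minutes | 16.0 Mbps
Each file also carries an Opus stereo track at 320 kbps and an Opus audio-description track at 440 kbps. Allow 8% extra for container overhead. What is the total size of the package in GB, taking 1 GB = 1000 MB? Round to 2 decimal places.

Audio total: 320 + 440 = 760 kbps = 0.760 Mbps.
podcast episode with video: 5.990 Mbps × 5880 s × 1.08 = 38038.9 Mb
lecture capture: 4.960 Mbps × 6360 s × 1.08 = 34069.2 Mb
product demo: 7.760 Mbps × 1500 s × 1.08 = 12571.2 Mb
tutorial video: 7.370 Mbps × 1980 s × 1.08 = 15760.0 Mb
documentary: 16.760 Mbps × 4680 s × 1.08 = 84711.7 Mb
Total: 185151.1 Mb = 23143.9 MB.
= 23.14 GB.

23.14 GB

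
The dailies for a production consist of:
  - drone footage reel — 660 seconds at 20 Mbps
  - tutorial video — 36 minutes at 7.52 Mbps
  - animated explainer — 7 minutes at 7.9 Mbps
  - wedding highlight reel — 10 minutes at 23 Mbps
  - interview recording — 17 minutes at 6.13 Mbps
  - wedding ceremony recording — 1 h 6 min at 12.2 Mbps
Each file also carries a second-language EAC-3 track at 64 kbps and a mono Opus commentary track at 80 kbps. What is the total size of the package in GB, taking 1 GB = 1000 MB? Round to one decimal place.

Audio total: 64 + 80 = 144 kbps = 0.144 Mbps.
drone footage reel: 20.144 Mbps × 660 s = 13295.0 Mb
tutorial video: 7.664 Mbps × 2160 s = 16554.2 Mb
animated explainer: 8.044 Mbps × 420 s = 3378.5 Mb
wedding highlight reel: 23.144 Mbps × 600 s = 13886.4 Mb
interview recording: 6.274 Mbps × 1020 s = 6399.5 Mb
wedding ceremony recording: 12.344 Mbps × 3960 s = 48882.2 Mb
Total: 102395.9 Mb = 12799.5 MB.
= 12.80 GB.

12.8 GB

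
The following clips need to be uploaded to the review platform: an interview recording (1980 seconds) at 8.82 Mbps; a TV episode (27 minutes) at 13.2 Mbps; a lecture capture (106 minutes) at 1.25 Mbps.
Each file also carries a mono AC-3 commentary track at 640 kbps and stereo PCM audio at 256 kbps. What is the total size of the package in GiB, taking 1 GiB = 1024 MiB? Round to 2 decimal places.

Audio total: 640 + 256 = 896 kbps = 0.896 Mbps.
interview recording: 9.716 Mbps × 1980 s = 19237.7 Mb
TV episode: 14.096 Mbps × 1620 s = 22835.5 Mb
lecture capture: 2.146 Mbps × 6360 s = 13648.6 Mb
Total: 55721.8 Mb = 6965.2 MB.
= 6.487 GiB.

6.49 GiB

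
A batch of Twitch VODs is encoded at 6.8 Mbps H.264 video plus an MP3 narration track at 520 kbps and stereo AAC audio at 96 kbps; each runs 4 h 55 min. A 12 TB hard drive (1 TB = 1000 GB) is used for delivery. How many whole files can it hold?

731

4 h 55 min = 295 min = 17700 s
Audio total: 520 + 96 = 616 kbps = 0.616 Mbps.
Total bitrate: 7.416 Mbps.
Per item: 7.416 Mbps × 17700 s = 131,263 Mb = 16,408 MB.
Capacity: 12 TB = 96,000,000 Mb; 731.36 items → 731 complete.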